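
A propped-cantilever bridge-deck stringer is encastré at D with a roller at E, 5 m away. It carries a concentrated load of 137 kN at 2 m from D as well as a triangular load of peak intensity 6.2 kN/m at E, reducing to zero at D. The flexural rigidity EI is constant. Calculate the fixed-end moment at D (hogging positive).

Take the reaction at E as the redundant and release it; the primary structure is a cantilever fixed at D.
Downward deflection at the released point E due to the loads:
  point load 137 at a = 2: Pa²(3L − a)/(6EI) = 1187/EI
  triangular load, peak 6.2 at the free end: 11w₀L⁴/(120EI) = 355.2/EI
  δ_0 = 1543/EI
Tip deflection under a unit load at E: L³/(3EI) = 41.67/EI.
The prop prevents deflection at E: R_E = δ_0/δ_{EE} = 1543/41.67 = 37.02 kN.
Moment equilibrium about D: M_D = Σ(load moments about D) − R_E·L = 325.7 − 37.02×5 = 140.6 kN·m.

M_D = 140.6 kN·m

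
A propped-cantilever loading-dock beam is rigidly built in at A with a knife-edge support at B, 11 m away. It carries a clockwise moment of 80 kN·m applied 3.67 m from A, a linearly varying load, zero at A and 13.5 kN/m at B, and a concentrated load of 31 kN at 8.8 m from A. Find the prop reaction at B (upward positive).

R_B = 68.73 kN

Release the roller at B. Primary structure: cantilever fixed at A.
Primary-structure tip deflection at B by superposition:
  clockwise couple 80 at a = 3.67: M₀a(2L − a)/(2EI) = 2691/EI
  triangular load, peak 13.5 at the free end: 11w₀L⁴/(120EI) = 18118/EI
  point load 31 at a = 8.8: Pa²(3L − a)/(6EI) = 9683/EI
  δ_0 = 30492/EI
Tip deflection under a unit load at B: L³/(3EI) = 443.7/EI.
Compatibility at B: δ_0 − R_B·δ_{BB} = 0, so R_B = 30492/443.7 = 68.73 kN.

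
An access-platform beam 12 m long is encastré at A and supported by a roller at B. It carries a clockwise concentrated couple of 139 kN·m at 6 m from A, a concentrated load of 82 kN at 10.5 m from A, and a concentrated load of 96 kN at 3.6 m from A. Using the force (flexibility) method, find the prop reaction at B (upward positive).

Choose R_B as the redundant. The primary structure is the cantilever fixed at A.
Downward deflection at the released point B due to the loads:
  clockwise couple 139 at a = 6: M₀a(2L − a)/(2EI) = 7506/EI
  point load 82 at a = 10.5: Pa²(3L − a)/(6EI) = 38422/EI
  point load 96 at a = 3.6: Pa²(3L − a)/(6EI) = 6718/EI
  δ_0 = 52647/EI
Tip deflection under a unit load at B: L³/(3EI) = 576/EI.
Compatibility at B: δ_0 − R_B·δ_{BB} = 0, so R_B = 52647/576 = 91.4 kN.

R_B = 91.4 kN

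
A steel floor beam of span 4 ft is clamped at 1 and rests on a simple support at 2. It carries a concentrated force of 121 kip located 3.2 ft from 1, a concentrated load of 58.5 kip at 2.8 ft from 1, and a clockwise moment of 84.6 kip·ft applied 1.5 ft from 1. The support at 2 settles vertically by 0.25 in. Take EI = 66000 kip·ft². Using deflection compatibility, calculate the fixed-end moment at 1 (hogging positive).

M_1 = 343.5 kip·ft

Release the roller at 2. Primary structure: cantilever fixed at 1.
Primary-structure tip deflection at 2 by superposition:
  point load 121 at a = 3.2: Pa²(3L − a)/(6EI) = 1817/EI
  point load 58.5 at a = 2.8: Pa²(3L − a)/(6EI) = 703.2/EI
  clockwise couple 84.6 at a = 1.5: M₀a(2L − a)/(2EI) = 412.4/EI
  δ_0 = 2933/EI
Tip deflection under a unit load at 2: L³/(3EI) = 21.33/EI.
With EI = 66000 kip·ft²: δ_0 = 0.044438 ft and δ_{22} = 0.000323 ft/kip.
Compatibility — the beam at 2 must follow the support down by 0.02083 ft: δ_0 − R_2·δ_{22} = 0.02083, so R_2 = (0.044438 − 0.02083)/0.000323 = 73.03 kip.
Moment equilibrium about 1: M_1 = Σ(load moments about 1) − R_2·L = 635.6 − 73.03×4 = 343.5 kip·ft.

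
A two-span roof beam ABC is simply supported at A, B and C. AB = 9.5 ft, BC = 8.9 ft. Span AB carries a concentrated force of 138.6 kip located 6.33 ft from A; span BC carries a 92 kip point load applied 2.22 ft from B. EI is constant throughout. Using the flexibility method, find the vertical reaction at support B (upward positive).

R_B = 202.9 kip

Insert a hinge at B; M_B is the redundant, and each span becomes simply supported.
End slopes at the hinge B, treating each span as simply supported:
  span AB: point load 138.6 at a = 6.33: Pab(L + a)/(6LEI) = 772.4/EI
  span BC: point load 92 at a = 2.22: Pab(L + b)/(6LEI) = 398.1/EI
  relative rotation θ_0 = (772.4 + 398.1)/EI = 1170/EI
A unit hogging moment at B produces rotation L₁/(3EI) + L₂/(3EI) = 6.133/EI.
Compatibility: M_B·(L₁+L₂)/(3EI) = θ_0, giving M_B = 190.8 kip·ft (hogging).
Span AB, ΣM about A with M_B applied at B: R_B^{AB}·9.5 = 877.3 + 190.8, so R_B^{AB} = 112.4 kip and R_A = 138.6 − 112.4 = 26.16 kip.
Span BC, ΣM about C: R_B^{BC}·8.9 = 614.6 + 190.8, so R_B^{BC} = 90.49 kip and R_C = 92 − 90.49 = 1.506 kip.
R_B = 112.4 + 90.49 = 202.9 kip.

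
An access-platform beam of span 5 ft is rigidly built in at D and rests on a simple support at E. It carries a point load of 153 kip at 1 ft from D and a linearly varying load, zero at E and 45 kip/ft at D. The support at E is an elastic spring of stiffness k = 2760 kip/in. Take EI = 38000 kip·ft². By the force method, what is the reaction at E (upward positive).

R_E = 30.24 kip

Choose R_E as the redundant. The primary structure is the cantilever fixed at D.
Primary-structure tip deflection at E by superposition:
  point load 153 at a = 1: Pa²(3L − a)/(6EI) = 357/EI
  triangular load, peak 45 at the fixed end: w₀L⁴/(30EI) = 937.5/EI
  δ_0 = 1294/EI
Flexibility coefficient — unit upward force at E: δ_{EE} = L³/(3EI) = 41.67/EI.
With EI = 38000 kip·ft²: δ_0 = 0.034066 ft and δ_{EE} = 0.001096 ft/kip.
Compatibility — the spring shortens by R_E/k under the reaction it provides: δ_0 − R_E·δ_{EE} = R_E/k. With 1/k = 1/(2760×12) ft/kip = 0.00003 ft/kip, R_E = δ_0 / (δ_{EE} + 1/k) = 0.034066 / (0.001096 + 0.00003) = 30.24 kip.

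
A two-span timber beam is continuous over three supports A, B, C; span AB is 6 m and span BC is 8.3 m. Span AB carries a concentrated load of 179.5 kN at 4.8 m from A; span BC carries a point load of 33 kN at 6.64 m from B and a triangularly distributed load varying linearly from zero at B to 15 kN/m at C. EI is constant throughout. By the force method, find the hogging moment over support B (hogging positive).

Insert a hinge at B; M_B is the redundant, and each span becomes simply supported.
Discontinuity in slope at B on the released structure — sum the simple-span end rotations:
  span AB: point load 179.5 at a = 4.8: Pab(L + a)/(6LEI) = 310.2/EI
  span BC: point load 33 at a = 6.64: Pab(L + b)/(6LEI) = 72.75/EI
  span BC: triangular load, peak 15: 7w₀L³/(360EI) = 166.8/EI
  relative rotation θ_0 = (310.2 + 239.5)/EI = 549.7/EI
A unit hogging moment at B produces rotation L₁/(3EI) + L₂/(3EI) = 4.767/EI.
Compatibility: M_B·(L₁+L₂)/(3EI) = θ_0, giving M_B = 115.3 kN·m (hogging).

M_B = 115.3 kN·m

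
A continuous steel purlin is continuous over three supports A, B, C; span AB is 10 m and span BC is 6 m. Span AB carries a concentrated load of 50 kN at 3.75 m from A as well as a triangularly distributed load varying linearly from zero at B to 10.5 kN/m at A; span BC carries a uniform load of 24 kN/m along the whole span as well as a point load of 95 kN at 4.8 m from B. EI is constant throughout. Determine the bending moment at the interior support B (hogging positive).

Release continuity at B by inserting a hinge; the redundant is the internal moment M_B. The primary structure is two simply-supported spans AB and BC.
End slopes at the hinge B, treating each span as simply supported:
  span AB: point load 50 at a = 3.75: Pab(L + a)/(6LEI) = 268.6/EI
  span AB: triangular load, peak 10.5: 7w₀L³/(360EI) = 204.2/EI
  span BC: UDL 24: wL³/(24EI) = 216/EI
  span BC: point load 95 at a = 4.8: Pab(L + b)/(6LEI) = 109.4/EI
  relative rotation θ_0 = (472.7 + 325.4)/EI = 798.2/EI
A unit hogging moment at B produces rotation L₁/(3EI) + L₂/(3EI) = 5.333/EI.
Compatibility: M_B·(L₁+L₂)/(3EI) = θ_0, giving M_B = 149.7 kN·m (hogging).

M_B = 149.7 kN·m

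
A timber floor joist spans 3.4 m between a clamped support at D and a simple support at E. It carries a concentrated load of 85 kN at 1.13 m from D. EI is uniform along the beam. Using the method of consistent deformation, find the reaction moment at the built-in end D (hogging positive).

Take the reaction at E as the redundant and release it; the primary structure is a cantilever fixed at D.
Deflection at E on the released cantilever, summing each load's contribution:
  point load 85 at a = 1.13: Pa²(3L − a)/(6EI) = 164.1/EI
Flexibility coefficient — unit upward force at E: δ_{EE} = L³/(3EI) = 13.1/EI.
The prop prevents deflection at E: R_E = δ_0/δ_{EE} = 164.1/13.1 = 12.52 kN.
Moment equilibrium about D: M_D = Σ(load moments about D) − R_E·L = 96.05 − 12.52×3.4 = 53.47 kN·m.

M_D = 53.47 kN·m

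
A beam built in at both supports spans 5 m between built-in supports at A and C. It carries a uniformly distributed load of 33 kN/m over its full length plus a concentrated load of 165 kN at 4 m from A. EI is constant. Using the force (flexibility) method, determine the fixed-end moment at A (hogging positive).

M_A = 95.15 kN·m

Take the two fixed-end moments M_A, M_C as redundants; the released structure is the simple span AC.
On the primary (simply-supported) span, the end slopes from the loading are:
  at A: UDL 33: wL³/(24EI) = 171.9/EI
  at C: UDL 33: wL³/(24EI) = 171.9/EI
  at A: point load 165 at a = 4: Pab(L + b)/(6LEI) = 132/EI
  at C: point load 165 at a = 4: Pab(L + a)/(6LEI) = 198/EI
  θ_A0 = 303.9/EI,  θ_C0 = 369.9/EI
Flexibility coefficients: a unit moment at one end gives L/(3EI) there and L/(6EI) at the far end, so f₁₁ = f₂₂ = 1.667/EI and f₁₂ = f₂₁ = 0.8333/EI.
Compatibility — zero rotation at each built-in end:
  1.667 M_A + 0.8333 M_C = 303.9
  0.8333 M_A + 1.667 M_C = 369.9
Solving the pair gives M_A = 95.15 kN·m and M_C = 174.3 kN·m (hogging).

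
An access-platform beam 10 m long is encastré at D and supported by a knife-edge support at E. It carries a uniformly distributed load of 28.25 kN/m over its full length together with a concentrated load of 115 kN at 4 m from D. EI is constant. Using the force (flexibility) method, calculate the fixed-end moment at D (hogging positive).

M_D = 573.9 kN·m

Release the roller at E. Primary structure: cantilever fixed at D.
Free-end deflection of the primary structure under the applied loading (downward +):
  UDL 28.25: wL⁴/(8EI) = 35312/EI
  point load 115 at a = 4: Pa²(3L − a)/(6EI) = 7973/EI
  δ_0 = 43286/EI
Tip deflection under a unit load at E: L³/(3EI) = 333.3/EI.
The prop prevents deflection at E: R_E = δ_0/δ_{EE} = 43286/333.3 = 129.9 kN.
Moment equilibrium about D: M_D = Σ(load moments about D) − R_E·L = 1872 − 129.9×10 = 573.9 kN·m.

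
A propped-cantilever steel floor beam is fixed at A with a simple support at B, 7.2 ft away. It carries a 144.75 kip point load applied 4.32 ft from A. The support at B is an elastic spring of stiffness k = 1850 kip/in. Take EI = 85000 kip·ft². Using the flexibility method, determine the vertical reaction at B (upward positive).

Remove the prop at B; the released (primary) structure is a cantilever built in at A.
Deflection at B on the released cantilever, summing each load's contribution:
  point load 144.75 at a = 4.32: Pa²(3L − a)/(6EI) = 7780/EI
Tip deflection under a unit load at B: L³/(3EI) = 124.4/EI.
With EI = 85000 kip·ft²: δ_0 = 0.091529 ft and δ_{BB} = 0.001464 ft/kip.
Compatibility — the spring shortens by R_B/k under the reaction it provides: δ_0 − R_B·δ_{BB} = R_B/k. With 1/k = 1/(1850×12) ft/kip = 0.000045 ft/kip, R_B = δ_0 / (δ_{BB} + 1/k) = 0.091529 / (0.001464 + 0.000045) = 60.67 kip.

R_B = 60.67 kip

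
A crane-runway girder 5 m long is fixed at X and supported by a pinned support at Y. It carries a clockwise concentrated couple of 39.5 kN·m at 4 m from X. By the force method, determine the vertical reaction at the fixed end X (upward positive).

R_X = -11.38 kN

Remove the prop at Y; the released (primary) structure is a cantilever built in at X.
Primary-structure tip deflection at Y by superposition:
  clockwise couple 39.5 at a = 4: M₀a(2L − a)/(2EI) = 474/EI
Tip deflection under a unit load at Y: L³/(3EI) = 41.67/EI.
The prop prevents deflection at Y: R_Y = δ_0/δ_{YY} = 474/41.67 = 11.38 kN.
Vertical equilibrium: R_X = ΣP − R_Y = 0 − 11.38 = -11.38 kN.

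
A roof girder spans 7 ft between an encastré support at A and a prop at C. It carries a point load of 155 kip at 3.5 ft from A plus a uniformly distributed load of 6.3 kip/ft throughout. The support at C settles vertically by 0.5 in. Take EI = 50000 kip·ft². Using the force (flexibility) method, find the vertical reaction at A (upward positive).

Release the roller at C. Primary structure: cantilever fixed at A.
Free-end deflection of the primary structure under the applied loading (downward +):
  point load 155 at a = 3.5: Pa²(3L − a)/(6EI) = 5538/EI
  UDL 6.3: wL⁴/(8EI) = 1891/EI
  δ_0 = 7429/EI
Tip deflection under a unit load at C: L³/(3EI) = 114.3/EI.
With EI = 50000 kip·ft²: δ_0 = 0.14858 ft and δ_{CC} = 0.002287 ft/kip.
Compatibility — the beam at C must follow the support down by 0.04167 ft: δ_0 − R_C·δ_{CC} = 0.04167, so R_C = (0.14858 − 0.04167)/0.002287 = 46.75 kip.
Vertical equilibrium: R_A = ΣP − R_C = 199.1 − 46.75 = 152.3 kip.

R_A = 152.3 kip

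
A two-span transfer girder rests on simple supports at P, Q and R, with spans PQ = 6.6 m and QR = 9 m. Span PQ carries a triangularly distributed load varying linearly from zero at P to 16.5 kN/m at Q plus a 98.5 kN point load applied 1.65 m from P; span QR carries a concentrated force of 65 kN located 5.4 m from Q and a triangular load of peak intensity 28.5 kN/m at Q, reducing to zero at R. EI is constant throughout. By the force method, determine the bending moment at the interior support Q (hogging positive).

Take M_Q as the redundant. Released structure: two simple spans PQ and QR with a hinge at Q.
End slopes at the hinge Q, treating each span as simply supported:
  span PQ: triangular load, peak 16.5: w₀L³/(45EI) = 105.4/EI
  span PQ: point load 98.5 at a = 1.65: Pab(L + a)/(6LEI) = 167.6/EI
  span QR: point load 65 at a = 5.4: Pab(L + b)/(6LEI) = 294.8/EI
  span QR: triangular load, peak 28.5: w₀L³/(45EI) = 461.7/EI
  relative rotation θ_0 = (273 + 756.5)/EI = 1030/EI
A unit hogging moment at Q produces rotation L₁/(3EI) + L₂/(3EI) = 5.2/EI.
Slope continuity at Q: θ_0 = M_Q·5.2/EI, so M_Q = 1030/5.2 = 198 kN·m (hogging).

M_Q = 198 kN·m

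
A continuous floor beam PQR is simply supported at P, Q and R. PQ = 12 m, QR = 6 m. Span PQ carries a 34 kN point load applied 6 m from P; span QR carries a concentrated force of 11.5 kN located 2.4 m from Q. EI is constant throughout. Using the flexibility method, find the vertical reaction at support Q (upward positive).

Insert a hinge at Q; M_Q is the redundant, and each span becomes simply supported.
End slopes at the hinge Q, treating each span as simply supported:
  span PQ: point load 34 at a = 6: Pab(L + a)/(6LEI) = 306/EI
  span QR: point load 11.5 at a = 2.4: Pab(L + b)/(6LEI) = 26.5/EI
  relative rotation θ_0 = (306 + 26.5)/EI = 332.5/EI
A unit hogging moment at Q produces rotation L₁/(3EI) + L₂/(3EI) = 6/EI.
Compatibility: M_Q·(L₁+L₂)/(3EI) = θ_0, giving M_Q = 55.42 kN·m (hogging).
Span PQ, ΣM about P with M_Q applied at Q: R_Q^{PQ}·12 = 204 + 55.42, so R_Q^{PQ} = 21.62 kN and R_P = 34 − 21.62 = 12.38 kN.
Span QR, ΣM about R: R_Q^{QR}·6 = 41.4 + 55.42, so R_Q^{QR} = 16.14 kN and R_R = 11.5 − 16.14 = -4.636 kN.
R_Q = 21.62 + 16.14 = 37.75 kN.

R_Q = 37.75 kN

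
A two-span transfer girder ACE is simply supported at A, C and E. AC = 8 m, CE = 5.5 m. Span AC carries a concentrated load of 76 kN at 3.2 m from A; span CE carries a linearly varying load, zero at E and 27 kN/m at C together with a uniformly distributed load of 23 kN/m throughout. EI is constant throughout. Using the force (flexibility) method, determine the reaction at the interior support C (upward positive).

Insert a hinge at C; M_C is the redundant, and each span becomes simply supported.
Discontinuity in slope at C on the released structure — sum the simple-span end rotations:
  span AC: point load 76 at a = 3.2: Pab(L + a)/(6LEI) = 272.4/EI
  span CE: triangular load, peak 27: w₀L³/(45EI) = 99.83/EI
  span CE: UDL 23: wL³/(24EI) = 159.4/EI
  relative rotation θ_0 = (272.4 + 259.3)/EI = 531.7/EI
A unit hogging moment at C produces rotation L₁/(3EI) + L₂/(3EI) = 4.5/EI.
Compatibility: M_C·(L₁+L₂)/(3EI) = θ_0, giving M_C = 118.1 kN·m (hogging).
Span AC, ΣM about A with M_C applied at C: R_C^{AC}·8 = 243.2 + 118.1, so R_C^{AC} = 45.17 kN and R_A = 76 − 45.17 = 30.83 kN.
Span CE, ΣM about E: R_C^{CE}·5.5 = 620.1 + 118.1, so R_C^{CE} = 134.2 kN and R_E = 200.8 − 134.2 = 66.52 kN.
R_C = 45.17 + 134.2 = 179.4 kN.

R_C = 179.4 kN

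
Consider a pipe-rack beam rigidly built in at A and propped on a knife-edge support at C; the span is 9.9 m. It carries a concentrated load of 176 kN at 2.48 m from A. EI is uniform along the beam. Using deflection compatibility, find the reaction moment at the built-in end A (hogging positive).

M_A = 286.2 kN·m

Choose R_C as the redundant. The primary structure is the cantilever fixed at A.
Downward deflection at the released point C due to the loads:
  point load 176 at a = 2.48: Pa²(3L − a)/(6EI) = 4911/EI
Flexibility coefficient — unit upward force at C: δ_{CC} = L³/(3EI) = 323.4/EI.
Compatibility at C: δ_0 − R_C·δ_{CC} = 0, so R_C = 4911/323.4 = 15.18 kN.
Moment equilibrium about A: M_A = Σ(load moments about A) − R_C·L = 436.5 − 15.18×9.9 = 286.2 kN·m.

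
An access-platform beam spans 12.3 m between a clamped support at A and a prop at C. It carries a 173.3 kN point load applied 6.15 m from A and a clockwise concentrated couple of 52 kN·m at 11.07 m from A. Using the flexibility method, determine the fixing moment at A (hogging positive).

M_A = 374.5 kN·m

Take the reaction at C as the redundant and release it; the primary structure is a cantilever fixed at A.
Primary-structure tip deflection at C by superposition:
  point load 173.3 at a = 6.15: Pa²(3L − a)/(6EI) = 33593/EI
  clockwise couple 52 at a = 11.07: M₀a(2L − a)/(2EI) = 3894/EI
  δ_0 = 37487/EI
Flexibility coefficient — unit upward force at C: δ_{CC} = L³/(3EI) = 620.3/EI.
The prop prevents deflection at C: R_C = δ_0/δ_{CC} = 37487/620.3 = 60.43 kN.
Moment equilibrium about A: M_A = Σ(load moments about A) − R_C·L = 1118 − 60.43×12.3 = 374.5 kN·m.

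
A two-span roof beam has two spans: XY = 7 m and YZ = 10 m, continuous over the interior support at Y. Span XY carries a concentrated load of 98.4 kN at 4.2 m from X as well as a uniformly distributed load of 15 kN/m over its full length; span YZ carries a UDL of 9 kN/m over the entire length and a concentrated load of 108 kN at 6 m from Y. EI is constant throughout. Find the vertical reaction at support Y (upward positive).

R_Y = 264.1 kN

Release continuity at Y by inserting a hinge; the redundant is the internal moment M_Y. The primary structure is two simply-supported spans XY and YZ.
Discontinuity in slope at Y on the released structure — sum the simple-span end rotations:
  span XY: point load 98.4 at a = 4.2: Pab(L + a)/(6LEI) = 308.6/EI
  span XY: UDL 15: wL³/(24EI) = 214.4/EI
  span YZ: UDL 9: wL³/(24EI) = 375/EI
  span YZ: point load 108 at a = 6: Pab(L + b)/(6LEI) = 604.8/EI
  relative rotation θ_0 = (523 + 979.8)/EI = 1503/EI
A unit hogging moment at Y produces rotation L₁/(3EI) + L₂/(3EI) = 5.667/EI.
Compatibility: M_Y·(L₁+L₂)/(3EI) = θ_0, giving M_Y = 265.2 kN·m (hogging).
Span XY, ΣM about X with M_Y applied at Y: R_Y^{XY}·7 = 780.8 + 265.2, so R_Y^{XY} = 149.4 kN and R_X = 203.4 − 149.4 = 53.98 kN.
Span YZ, ΣM about Z: R_Y^{YZ}·10 = 882 + 265.2, so R_Y^{YZ} = 114.7 kN and R_Z = 198 − 114.7 = 83.28 kN.
R_Y = 149.4 + 114.7 = 264.1 kN.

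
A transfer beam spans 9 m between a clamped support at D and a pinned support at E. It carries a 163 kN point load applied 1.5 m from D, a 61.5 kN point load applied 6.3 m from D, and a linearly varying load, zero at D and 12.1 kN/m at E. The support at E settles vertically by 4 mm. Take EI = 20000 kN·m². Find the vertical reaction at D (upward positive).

Remove the prop at E; the released (primary) structure is a cantilever built in at D.
Deflection at E on the released cantilever, summing each load's contribution:
  point load 163 at a = 1.5: Pa²(3L − a)/(6EI) = 1559/EI
  point load 61.5 at a = 6.3: Pa²(3L − a)/(6EI) = 8421/EI
  triangular load, peak 12.1 at the free end: 11w₀L⁴/(120EI) = 7277/EI
  δ_0 = 17257/EI
Flexibility coefficient — unit upward force at E: δ_{EE} = L³/(3EI) = 243/EI.
With EI = 20000 kN·m²: δ_0 = 0.86286 m and δ_{EE} = 0.01215 m/kN.
Compatibility — the beam at E must follow the support down by 0.004 m: δ_0 − R_E·δ_{EE} = 0.004, so R_E = (0.86286 − 0.004)/0.01215 = 70.69 kN.
Vertical equilibrium: R_D = ΣP − R_E = 278.9 − 70.69 = 208.3 kN.

R_D = 208.3 kN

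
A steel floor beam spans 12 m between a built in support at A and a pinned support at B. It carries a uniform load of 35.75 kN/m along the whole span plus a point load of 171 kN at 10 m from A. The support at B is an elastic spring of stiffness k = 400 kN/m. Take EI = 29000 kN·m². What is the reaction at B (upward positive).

R_B = 257.2 kN

Take the reaction at B as the redundant and release it; the primary structure is a cantilever fixed at A.
Free-end deflection of the primary structure under the applied loading (downward +):
  UDL 35.75: wL⁴/(8EI) = 92664/EI
  point load 171 at a = 10: Pa²(3L − a)/(6EI) = 74100/EI
  δ_0 = 166764/EI
Flexibility coefficient — unit upward force at B: δ_{BB} = L³/(3EI) = 576/EI.
With EI = 29000 kN·m²: δ_0 = 5.7505 m and δ_{BB} = 0.019862 m/kN.
Compatibility — the spring shortens by R_B/k under the reaction it provides: δ_0 − R_B·δ_{BB} = R_B/k. With 1/k = 0.0025 m/kN, R_B = δ_0 / (δ_{BB} + 1/k) = 5.7505 / (0.019862 + 0.0025) = 257.2 kN.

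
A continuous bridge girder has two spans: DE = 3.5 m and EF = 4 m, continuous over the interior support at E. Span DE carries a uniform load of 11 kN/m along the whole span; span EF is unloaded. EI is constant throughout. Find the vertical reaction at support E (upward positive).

R_E = 23.46 kN

Insert a hinge at E; M_E is the redundant, and each span becomes simply supported.
End slopes at the hinge E, treating each span as simply supported:
  span DE: UDL 11: wL³/(24EI) = 19.65/EI
  relative rotation θ_0 = (19.65 + 0)/EI = 19.65/EI
A unit hogging moment at E produces rotation L₁/(3EI) + L₂/(3EI) = 2.5/EI.
Slope continuity at E: θ_0 = M_E·2.5/EI, so M_E = 19.65/2.5 = 7.86 kN·m (hogging).
Span DE, ΣM about D with M_E applied at E: R_E^{DE}·3.5 = 67.38 + 7.86, so R_E^{DE} = 21.5 kN and R_D = 38.5 − 21.5 = 17 kN.
Span EF, ΣM about F: R_E^{EF}·4 = 0 + 7.86, so R_E^{EF} = 1.965 kN and R_F = 0 − 1.965 = -1.965 kN.
R_E = 21.5 + 1.965 = 23.46 kN.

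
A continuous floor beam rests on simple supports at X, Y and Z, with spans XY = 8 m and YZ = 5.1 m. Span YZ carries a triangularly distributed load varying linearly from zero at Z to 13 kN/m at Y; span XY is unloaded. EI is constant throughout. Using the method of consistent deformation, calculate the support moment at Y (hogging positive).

Release continuity at Y by inserting a hinge; the redundant is the internal moment M_Y. The primary structure is two simply-supported spans XY and YZ.
Discontinuity in slope at Y on the released structure — sum the simple-span end rotations:
  span YZ: triangular load, peak 13: w₀L³/(45EI) = 38.32/EI
  relative rotation θ_0 = (0 + 38.32)/EI = 38.32/EI
A unit hogging moment at Y produces rotation L₁/(3EI) + L₂/(3EI) = 4.367/EI.
Compatibility: M_Y·(L₁+L₂)/(3EI) = θ_0, giving M_Y = 8.776 kN·m (hogging).

M_Y = 8.776 kN·m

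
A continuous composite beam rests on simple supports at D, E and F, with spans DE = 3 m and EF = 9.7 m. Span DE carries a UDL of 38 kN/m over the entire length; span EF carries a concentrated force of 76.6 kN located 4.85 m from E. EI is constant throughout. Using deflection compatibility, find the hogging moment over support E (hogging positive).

M_E = 116.5 kN·m

Take M_E as the redundant. Released structure: two simple spans DE and EF with a hinge at E.
Discontinuity in slope at E on the released structure — sum the simple-span end rotations:
  span DE: UDL 38: wL³/(24EI) = 42.75/EI
  span EF: point load 76.6 at a = 4.85: Pab(L + b)/(6LEI) = 450.5/EI
  relative rotation θ_0 = (42.75 + 450.5)/EI = 493.2/EI
A unit hogging moment at E produces rotation L₁/(3EI) + L₂/(3EI) = 4.233/EI.
Slope continuity at E: θ_0 = M_E·4.233/EI, so M_E = 493.2/4.233 = 116.5 kN·m (hogging).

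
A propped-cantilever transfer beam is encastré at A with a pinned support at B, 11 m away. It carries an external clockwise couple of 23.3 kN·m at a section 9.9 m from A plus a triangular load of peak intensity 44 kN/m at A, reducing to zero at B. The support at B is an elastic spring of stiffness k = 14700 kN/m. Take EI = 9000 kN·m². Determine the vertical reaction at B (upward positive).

R_B = 51.47 kN

Release the roller at B. Primary structure: cantilever fixed at A.
Primary-structure tip deflection at B by superposition:
  clockwise couple 23.3 at a = 9.9: M₀a(2L − a)/(2EI) = 1396/EI
  triangular load, peak 44 at the fixed end: w₀L⁴/(30EI) = 21473/EI
  δ_0 = 22869/EI
Flexibility coefficient — unit upward force at B: δ_{BB} = L³/(3EI) = 443.7/EI.
With EI = 9000 kN·m²: δ_0 = 2.541 m and δ_{BB} = 0.049296 m/kN.
Compatibility — the spring shortens by R_B/k under the reaction it provides: δ_0 − R_B·δ_{BB} = R_B/k. With 1/k = 0.000068 m/kN, R_B = δ_0 / (δ_{BB} + 1/k) = 2.541 / (0.049296 + 0.000068) = 51.47 kN.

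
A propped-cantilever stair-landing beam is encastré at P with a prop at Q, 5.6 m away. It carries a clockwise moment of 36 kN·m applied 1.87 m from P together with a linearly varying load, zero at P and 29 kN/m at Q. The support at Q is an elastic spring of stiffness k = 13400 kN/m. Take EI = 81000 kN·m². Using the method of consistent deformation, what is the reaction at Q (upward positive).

Release the roller at Q. Primary structure: cantilever fixed at P.
Downward deflection at the released point Q due to the loads:
  clockwise couple 36 at a = 1.87: M₀a(2L − a)/(2EI) = 314/EI
  triangular load, peak 29 at the free end: 11w₀L⁴/(120EI) = 2614/EI
  δ_0 = 2928/EI
Flexibility coefficient — unit upward force at Q: δ_{QQ} = L³/(3EI) = 58.54/EI.
With EI = 81000 kN·m²: δ_0 = 0.036153 m and δ_{QQ} = 0.000723 m/kN.
Compatibility — the spring shortens by R_Q/k under the reaction it provides: δ_0 − R_Q·δ_{QQ} = R_Q/k. With 1/k = 0.000075 m/kN, R_Q = δ_0 / (δ_{QQ} + 1/k) = 0.036153 / (0.000723 + 0.000075) = 45.34 kN.

R_Q = 45.34 kN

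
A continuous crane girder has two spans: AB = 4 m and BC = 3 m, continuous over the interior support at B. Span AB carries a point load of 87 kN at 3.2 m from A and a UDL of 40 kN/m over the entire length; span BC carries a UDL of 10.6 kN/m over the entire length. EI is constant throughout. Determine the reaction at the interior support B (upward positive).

R_B = 211.9 kN

Take M_B as the redundant. Released structure: two simple spans AB and BC with a hinge at B.
Discontinuity in slope at B on the released structure — sum the simple-span end rotations:
  span AB: point load 87 at a = 3.2: Pab(L + a)/(6LEI) = 66.82/EI
  span AB: UDL 40: wL³/(24EI) = 106.7/EI
  span BC: UDL 10.6: wL³/(24EI) = 11.93/EI
  relative rotation θ_0 = (173.5 + 11.93)/EI = 185.4/EI
A unit hogging moment at B produces rotation L₁/(3EI) + L₂/(3EI) = 2.333/EI.
Compatibility: M_B·(L₁+L₂)/(3EI) = θ_0, giving M_B = 79.46 kN·m (hogging).
Span AB, ΣM about A with M_B applied at B: R_B^{AB}·4 = 598.4 + 79.46, so R_B^{AB} = 169.5 kN and R_A = 247 − 169.5 = 77.53 kN.
Span BC, ΣM about C: R_B^{BC}·3 = 47.7 + 79.46, so R_B^{BC} = 42.39 kN and R_C = 31.8 − 42.39 = -10.59 kN.
R_B = 169.5 + 42.39 = 211.9 kN.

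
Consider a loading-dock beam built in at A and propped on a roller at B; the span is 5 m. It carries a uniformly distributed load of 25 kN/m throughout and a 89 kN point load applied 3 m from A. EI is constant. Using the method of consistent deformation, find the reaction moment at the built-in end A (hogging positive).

M_A = 152.9 kN·m

Choose R_B as the redundant. The primary structure is the cantilever fixed at A.
Primary-structure tip deflection at B by superposition:
  UDL 25: wL⁴/(8EI) = 1953/EI
  point load 89 at a = 3: Pa²(3L − a)/(6EI) = 1602/EI
  δ_0 = 3555/EI
Flexibility coefficient — unit upward force at B: δ_{BB} = L³/(3EI) = 41.67/EI.
The prop prevents deflection at B: R_B = δ_0/δ_{BB} = 3555/41.67 = 85.32 kN.
Moment equilibrium about A: M_A = Σ(load moments about A) − R_B·L = 579.5 − 85.32×5 = 152.9 kN·m.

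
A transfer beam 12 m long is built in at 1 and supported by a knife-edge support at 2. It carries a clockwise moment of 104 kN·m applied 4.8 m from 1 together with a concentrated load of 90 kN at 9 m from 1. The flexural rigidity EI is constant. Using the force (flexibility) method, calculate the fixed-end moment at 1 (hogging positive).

M_1 = 130.7 kN·m

Release the roller at 2. Primary structure: cantilever fixed at 1.
Deflection at 2 on the released cantilever, summing each load's contribution:
  clockwise couple 104 at a = 4.8: M₀a(2L − a)/(2EI) = 4792/EI
  point load 90 at a = 9: Pa²(3L − a)/(6EI) = 32805/EI
  δ_0 = 37597/EI
Flexibility coefficient — unit upward force at 2: δ_{22} = L³/(3EI) = 576/EI.
The prop prevents deflection at 2: R_2 = δ_0/δ_{22} = 37597/576 = 65.27 kN.
Moment equilibrium about 1: M_1 = Σ(load moments about 1) − R_2·L = 914 − 65.27×12 = 130.7 kN·m.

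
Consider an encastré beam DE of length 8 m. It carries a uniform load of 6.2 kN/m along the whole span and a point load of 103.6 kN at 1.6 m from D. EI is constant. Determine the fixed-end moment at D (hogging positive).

M_D = 139.2 kN·m

Release both end moments; the primary structure is a simply-supported span DE with redundants M_D and M_E.
End rotations of the released simple span under the applied load (×1/EI):
  at D: UDL 6.2: wL³/(24EI) = 132.3/EI
  at E: UDL 6.2: wL³/(24EI) = 132.3/EI
  at D: point load 103.6 at a = 1.6: Pab(L + b)/(6LEI) = 318.3/EI
  at E: point load 103.6 at a = 1.6: Pab(L + a)/(6LEI) = 212.2/EI
  θ_D0 = 450.5/EI,  θ_E0 = 344.4/EI
Flexibility coefficients: a unit moment at one end gives L/(3EI) there and L/(6EI) at the far end, so f₁₁ = f₂₂ = 2.667/EI and f₁₂ = f₂₁ = 1.333/EI.
Compatibility — zero rotation at each built-in end:
  2.667 M_D + 1.333 M_E = 450.5
  1.333 M_D + 2.667 M_E = 344.4
Solving the pair gives M_D = 139.2 kN·m and M_E = 59.59 kN·m (hogging).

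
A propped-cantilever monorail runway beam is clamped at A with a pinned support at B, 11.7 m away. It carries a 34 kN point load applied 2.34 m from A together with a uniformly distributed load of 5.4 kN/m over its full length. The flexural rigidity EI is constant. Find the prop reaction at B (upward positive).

Remove the prop at B; the released (primary) structure is a cantilever built in at A.
Downward deflection at the released point B due to the loads:
  point load 34 at a = 2.34: Pa²(3L − a)/(6EI) = 1016/EI
  UDL 5.4: wL⁴/(8EI) = 12649/EI
  δ_0 = 13665/EI
Tip deflection under a unit load at B: L³/(3EI) = 533.9/EI.
The prop prevents deflection at B: R_B = δ_0/δ_{BB} = 13665/533.9 = 25.6 kN.

R_B = 25.6 kN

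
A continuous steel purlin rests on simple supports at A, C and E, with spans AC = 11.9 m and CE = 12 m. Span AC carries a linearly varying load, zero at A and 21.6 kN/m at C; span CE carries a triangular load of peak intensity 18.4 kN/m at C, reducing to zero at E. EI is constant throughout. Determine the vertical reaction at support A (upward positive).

R_A = 26.85 kN

Take M_C as the redundant. Released structure: two simple spans AC and CE with a hinge at C.
End slopes at the hinge C, treating each span as simply supported:
  span AC: triangular load, peak 21.6: w₀L³/(45EI) = 808.9/EI
  span CE: triangular load, peak 18.4: w₀L³/(45EI) = 706.6/EI
  relative rotation θ_0 = (808.9 + 706.6)/EI = 1515/EI
A unit hogging moment at C produces rotation L₁/(3EI) + L₂/(3EI) = 7.967/EI.
Slope continuity at C: θ_0 = M_C·7.967/EI, so M_C = 1515/7.967 = 190.2 kN·m (hogging).
Span AC, ΣM about A with M_C applied at C: R_C^{AC}·11.9 = 1020 + 190.2, so R_C^{AC} = 101.7 kN and R_A = 128.5 − 101.7 = 26.85 kN.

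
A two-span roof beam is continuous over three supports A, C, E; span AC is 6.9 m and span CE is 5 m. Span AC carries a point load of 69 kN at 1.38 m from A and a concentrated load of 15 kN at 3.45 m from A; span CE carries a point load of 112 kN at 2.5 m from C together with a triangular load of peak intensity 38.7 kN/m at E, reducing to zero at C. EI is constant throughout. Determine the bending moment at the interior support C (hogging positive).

M_C = 105.6 kN·m

Take M_C as the redundant. Released structure: two simple spans AC and CE with a hinge at C.
Rotations at C on the released spans (each span's end-slope, ×1/EI):
  span AC: point load 69 at a = 1.38: Pab(L + a)/(6LEI) = 105.1/EI
  span AC: point load 15 at a = 3.45: Pab(L + a)/(6LEI) = 44.63/EI
  span CE: point load 112 at a = 2.5: Pab(L + b)/(6LEI) = 175/EI
  span CE: triangular load, peak 38.7: 7w₀L³/(360EI) = 94.06/EI
  relative rotation θ_0 = (149.8 + 269.1)/EI = 418.8/EI
A unit hogging moment at C produces rotation L₁/(3EI) + L₂/(3EI) = 3.967/EI.
Compatibility: M_C·(L₁+L₂)/(3EI) = θ_0, giving M_C = 105.6 kN·m (hogging).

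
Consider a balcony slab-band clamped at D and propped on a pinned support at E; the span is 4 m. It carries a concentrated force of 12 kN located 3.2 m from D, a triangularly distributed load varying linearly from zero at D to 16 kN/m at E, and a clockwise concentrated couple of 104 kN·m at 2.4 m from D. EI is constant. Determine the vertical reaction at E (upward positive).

Remove the prop at E; the released (primary) structure is a cantilever built in at D.
Primary-structure tip deflection at E by superposition:
  point load 12 at a = 3.2: Pa²(3L − a)/(6EI) = 180.2/EI
  triangular load, peak 16 at the free end: 11w₀L⁴/(120EI) = 375.5/EI
  clockwise couple 104 at a = 2.4: M₀a(2L − a)/(2EI) = 698.9/EI
  δ_0 = 1255/EI
Flexibility coefficient — unit upward force at E: δ_{EE} = L³/(3EI) = 21.33/EI.
The prop prevents deflection at E: R_E = δ_0/δ_{EE} = 1255/21.33 = 58.81 kN.

R_E = 58.81 kN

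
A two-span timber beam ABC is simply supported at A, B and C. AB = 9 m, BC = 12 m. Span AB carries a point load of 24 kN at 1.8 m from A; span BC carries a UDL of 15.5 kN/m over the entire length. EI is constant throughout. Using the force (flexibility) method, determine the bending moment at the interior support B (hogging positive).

M_B = 168.3 kN·m

Release continuity at B by inserting a hinge; the redundant is the internal moment M_B. The primary structure is two simply-supported spans AB and BC.
End slopes at the hinge B, treating each span as simply supported:
  span AB: point load 24 at a = 1.8: Pab(L + a)/(6LEI) = 62.21/EI
  span BC: UDL 15.5: wL³/(24EI) = 1116/EI
  relative rotation θ_0 = (62.21 + 1116)/EI = 1178/EI
A unit hogging moment at B produces rotation L₁/(3EI) + L₂/(3EI) = 7/EI.
Compatibility: M_B·(L₁+L₂)/(3EI) = θ_0, giving M_B = 168.3 kN·m (hogging).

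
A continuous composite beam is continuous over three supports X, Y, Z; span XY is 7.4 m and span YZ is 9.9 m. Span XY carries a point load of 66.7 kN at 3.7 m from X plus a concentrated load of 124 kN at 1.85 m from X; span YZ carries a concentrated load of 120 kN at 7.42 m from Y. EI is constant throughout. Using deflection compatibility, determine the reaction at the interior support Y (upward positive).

Release continuity at Y by inserting a hinge; the redundant is the internal moment M_Y. The primary structure is two simply-supported spans XY and YZ.
End slopes at the hinge Y, treating each span as simply supported:
  span XY: point load 66.7 at a = 3.7: Pab(L + a)/(6LEI) = 228.3/EI
  span XY: point load 124 at a = 1.85: Pab(L + a)/(6LEI) = 265.2/EI
  span YZ: point load 120 at a = 7.42: Pab(L + b)/(6LEI) = 460.2/EI
  relative rotation θ_0 = (493.5 + 460.2)/EI = 953.8/EI
A unit hogging moment at Y produces rotation L₁/(3EI) + L₂/(3EI) = 5.767/EI.
Compatibility: M_Y·(L₁+L₂)/(3EI) = θ_0, giving M_Y = 165.4 kN·m (hogging).
Span XY, ΣM about X with M_Y applied at Y: R_Y^{XY}·7.4 = 476.2 + 165.4, so R_Y^{XY} = 86.7 kN and R_X = 190.7 − 86.7 = 104 kN.
Span YZ, ΣM about Z: R_Y^{YZ}·9.9 = 297.6 + 165.4, so R_Y^{YZ} = 46.77 kN and R_Z = 120 − 46.77 = 73.23 kN.
R_Y = 86.7 + 46.77 = 133.5 kN.

R_Y = 133.5 kN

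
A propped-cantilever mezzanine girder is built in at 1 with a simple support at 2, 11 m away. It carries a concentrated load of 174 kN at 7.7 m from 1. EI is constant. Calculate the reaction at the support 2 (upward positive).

R_2 = 98.05 kN

Remove the prop at 2; the released (primary) structure is a cantilever built in at 1.
Deflection at 2 on the released cantilever, summing each load's contribution:
  point load 174 at a = 7.7: Pa²(3L − a)/(6EI) = 43501/EI
Flexibility coefficient — unit upward force at 2: δ_{22} = L³/(3EI) = 443.7/EI.
The prop prevents deflection at 2: R_2 = δ_0/δ_{22} = 43501/443.7 = 98.05 kN.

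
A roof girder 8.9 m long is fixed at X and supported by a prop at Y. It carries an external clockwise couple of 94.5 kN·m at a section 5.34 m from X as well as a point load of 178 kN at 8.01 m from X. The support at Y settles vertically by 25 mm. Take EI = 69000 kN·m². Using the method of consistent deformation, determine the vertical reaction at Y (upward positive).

R_Y = 157.4 kN

Remove the prop at Y; the released (primary) structure is a cantilever built in at X.
Primary-structure tip deflection at Y by superposition:
  clockwise couple 94.5 at a = 5.34: M₀a(2L − a)/(2EI) = 3144/EI
  point load 178 at a = 8.01: Pa²(3L − a)/(6EI) = 35575/EI
  δ_0 = 38719/EI
Flexibility coefficient — unit upward force at Y: δ_{YY} = L³/(3EI) = 235/EI.
With EI = 69000 kN·m²: δ_0 = 0.56114 m and δ_{YY} = 0.003406 m/kN.
Compatibility — the beam at Y must follow the support down by 0.025 m: δ_0 − R_Y·δ_{YY} = 0.025, so R_Y = (0.56114 − 0.025)/0.003406 = 157.4 kN.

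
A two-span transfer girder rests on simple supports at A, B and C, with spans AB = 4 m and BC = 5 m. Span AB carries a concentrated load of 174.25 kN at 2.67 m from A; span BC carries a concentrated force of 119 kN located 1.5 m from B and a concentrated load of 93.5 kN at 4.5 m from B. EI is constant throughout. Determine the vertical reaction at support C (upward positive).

Take M_B as the redundant. Released structure: two simple spans AB and BC with a hinge at B.
Rotations at B on the released spans (each span's end-slope, ×1/EI):
  span AB: point load 174.25 at a = 2.67: Pab(L + a)/(6LEI) = 172/EI
  span BC: point load 119 at a = 1.5: Pab(L + b)/(6LEI) = 177/EI
  span BC: point load 93.5 at a = 4.5: Pab(L + b)/(6LEI) = 38.57/EI
  relative rotation θ_0 = (172 + 215.6)/EI = 387.6/EI
A unit hogging moment at B produces rotation L₁/(3EI) + L₂/(3EI) = 3/EI.
Compatibility: M_B·(L₁+L₂)/(3EI) = θ_0, giving M_B = 129.2 kN·m (hogging).
Span BC, ΣM about C: R_B^{BC}·5 = 463.2 + 129.2, so R_B^{BC} = 118.5 kN and R_C = 212.5 − 118.5 = 94.01 kN.

R_C = 94.01 kN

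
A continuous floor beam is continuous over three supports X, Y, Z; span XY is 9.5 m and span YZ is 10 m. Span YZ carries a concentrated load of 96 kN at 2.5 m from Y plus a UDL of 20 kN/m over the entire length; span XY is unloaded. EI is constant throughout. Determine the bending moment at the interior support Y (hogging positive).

M_Y = 209 kN·m

Insert a hinge at Y; M_Y is the redundant, and each span becomes simply supported.
Rotations at Y on the released spans (each span's end-slope, ×1/EI):
  span YZ: point load 96 at a = 2.5: Pab(L + b)/(6LEI) = 525/EI
  span YZ: UDL 20: wL³/(24EI) = 833.3/EI
  relative rotation θ_0 = (0 + 1358)/EI = 1358/EI
A unit hogging moment at Y produces rotation L₁/(3EI) + L₂/(3EI) = 6.5/EI.
Compatibility: M_Y·(L₁+L₂)/(3EI) = θ_0, giving M_Y = 209 kN·m (hogging).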